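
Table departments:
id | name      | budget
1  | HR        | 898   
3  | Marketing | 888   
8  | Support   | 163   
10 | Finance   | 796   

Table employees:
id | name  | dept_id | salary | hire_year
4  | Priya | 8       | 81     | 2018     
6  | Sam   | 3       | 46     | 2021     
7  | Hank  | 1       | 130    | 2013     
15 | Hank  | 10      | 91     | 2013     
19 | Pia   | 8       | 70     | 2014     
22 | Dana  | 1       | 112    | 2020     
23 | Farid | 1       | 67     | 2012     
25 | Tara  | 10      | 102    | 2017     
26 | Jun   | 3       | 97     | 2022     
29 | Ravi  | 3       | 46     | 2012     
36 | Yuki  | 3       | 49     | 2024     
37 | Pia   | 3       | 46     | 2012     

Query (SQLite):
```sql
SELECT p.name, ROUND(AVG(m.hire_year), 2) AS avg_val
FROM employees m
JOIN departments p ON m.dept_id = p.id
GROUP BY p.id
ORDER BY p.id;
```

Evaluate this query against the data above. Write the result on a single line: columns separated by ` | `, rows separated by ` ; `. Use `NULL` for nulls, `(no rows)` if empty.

Join each employees row to its departments via dept_id.
Group joined rows by departments.id; compute ROUND(AVG(m.hire_year), 2) per group.
  1: ids {7, 22, 23} → ROUND(AVG(m.hire_year), 2)=2015
  3: ids {6, 26, 29, 36, 37} → ROUND(AVG(m.hire_year), 2)=2018.2
  8: ids {4, 19} → ROUND(AVG(m.hire_year), 2)=2016
  10: ids {15, 25} → ROUND(AVG(m.hire_year), 2)=2015

HR | 2015 ; Marketing | 2018.2 ; Support | 2016 ; Finance | 2015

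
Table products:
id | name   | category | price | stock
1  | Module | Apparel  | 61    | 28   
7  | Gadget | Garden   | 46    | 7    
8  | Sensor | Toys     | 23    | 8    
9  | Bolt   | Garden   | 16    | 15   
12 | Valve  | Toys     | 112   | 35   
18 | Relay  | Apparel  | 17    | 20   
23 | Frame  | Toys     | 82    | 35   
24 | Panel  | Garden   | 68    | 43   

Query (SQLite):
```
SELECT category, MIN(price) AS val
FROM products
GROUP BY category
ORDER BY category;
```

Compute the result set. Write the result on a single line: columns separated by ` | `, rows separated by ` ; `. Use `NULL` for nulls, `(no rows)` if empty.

Apparel | 17 ; Garden | 16 ; Toys | 23

Partition products by category; compute MIN(price) within each group.
  Apparel: ids {1, 18} → MIN(price)=17
  Garden: ids {7, 9, 24} → MIN(price)=16
  Toys: ids {8, 12, 23} → MIN(price)=23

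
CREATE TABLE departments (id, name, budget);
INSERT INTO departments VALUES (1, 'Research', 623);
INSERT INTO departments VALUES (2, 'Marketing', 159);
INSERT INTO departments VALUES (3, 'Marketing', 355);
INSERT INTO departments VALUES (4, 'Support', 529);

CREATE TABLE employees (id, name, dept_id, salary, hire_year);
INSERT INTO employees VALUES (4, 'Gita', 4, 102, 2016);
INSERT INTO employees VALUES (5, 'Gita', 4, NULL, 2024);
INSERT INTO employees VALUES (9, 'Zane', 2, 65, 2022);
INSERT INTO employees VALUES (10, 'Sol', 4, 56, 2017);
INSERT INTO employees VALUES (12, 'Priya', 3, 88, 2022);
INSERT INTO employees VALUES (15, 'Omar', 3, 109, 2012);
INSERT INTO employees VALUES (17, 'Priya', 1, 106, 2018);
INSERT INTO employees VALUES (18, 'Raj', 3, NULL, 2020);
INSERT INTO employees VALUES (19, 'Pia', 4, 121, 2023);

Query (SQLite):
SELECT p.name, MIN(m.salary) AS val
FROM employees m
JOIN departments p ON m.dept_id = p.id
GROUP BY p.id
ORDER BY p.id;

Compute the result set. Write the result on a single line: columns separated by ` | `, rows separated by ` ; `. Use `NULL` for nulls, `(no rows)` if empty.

Join each employees row to its departments via dept_id.
Group joined rows by departments.id; compute MIN(m.salary) per group.
  1: ids {17} → MIN(m.salary)=106
  2: ids {9} → MIN(m.salary)=65
  3: ids {12, 15, 18} → MIN(m.salary)=88
  4: ids {4, 5, 10, 19} → MIN(m.salary)=56

Research | 106 ; Marketing | 65 ; Marketing | 88 ; Support | 56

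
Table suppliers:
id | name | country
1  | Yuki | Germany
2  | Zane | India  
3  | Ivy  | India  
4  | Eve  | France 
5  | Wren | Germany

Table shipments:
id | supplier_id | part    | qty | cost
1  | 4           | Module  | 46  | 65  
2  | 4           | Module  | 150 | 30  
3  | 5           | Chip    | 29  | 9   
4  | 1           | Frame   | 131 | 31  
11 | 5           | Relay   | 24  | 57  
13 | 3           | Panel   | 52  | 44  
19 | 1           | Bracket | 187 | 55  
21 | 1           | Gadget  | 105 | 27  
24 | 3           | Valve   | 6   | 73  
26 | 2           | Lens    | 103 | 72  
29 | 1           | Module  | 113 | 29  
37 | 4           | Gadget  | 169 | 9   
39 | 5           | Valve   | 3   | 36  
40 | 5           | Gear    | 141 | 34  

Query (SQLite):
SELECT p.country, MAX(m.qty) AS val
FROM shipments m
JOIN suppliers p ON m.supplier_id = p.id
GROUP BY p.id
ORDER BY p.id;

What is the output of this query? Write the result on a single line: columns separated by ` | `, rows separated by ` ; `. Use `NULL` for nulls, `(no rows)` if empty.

Join each shipments row to its suppliers via supplier_id.
Group joined rows by suppliers.id; compute MAX(m.qty) per group.
  1: ids {4, 19, 21, 29} → MAX(m.qty)=187
  2: ids {26} → MAX(m.qty)=103
  3: ids {13, 24} → MAX(m.qty)=52
  4: ids {1, 2, 37} → MAX(m.qty)=169
  5: ids {3, 11, 39, 40} → MAX(m.qty)=141

Germany | 187 ; India | 103 ; India | 52 ; France | 169 ; Germany | 141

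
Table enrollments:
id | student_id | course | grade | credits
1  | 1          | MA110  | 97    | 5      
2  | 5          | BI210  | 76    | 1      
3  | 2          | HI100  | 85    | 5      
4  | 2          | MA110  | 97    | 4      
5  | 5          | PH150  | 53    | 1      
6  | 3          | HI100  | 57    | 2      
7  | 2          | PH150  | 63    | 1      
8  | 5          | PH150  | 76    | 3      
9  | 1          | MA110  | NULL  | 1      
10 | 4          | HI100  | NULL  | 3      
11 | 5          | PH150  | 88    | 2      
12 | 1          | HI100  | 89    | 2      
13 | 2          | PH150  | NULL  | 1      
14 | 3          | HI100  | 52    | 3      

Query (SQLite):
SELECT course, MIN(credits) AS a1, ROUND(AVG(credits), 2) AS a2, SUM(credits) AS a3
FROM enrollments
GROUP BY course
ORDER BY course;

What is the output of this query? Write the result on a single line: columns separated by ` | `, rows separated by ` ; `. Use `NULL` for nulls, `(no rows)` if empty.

BI210 | 1 | 1 | 1 ; HI100 | 2 | 3 | 15 ; MA110 | 1 | 3.33 | 10 ; PH150 | 1 | 1.6 | 8

Group enrollments by course.
Per group compute: MIN(credits), ROUND(AVG(credits), 2), SUM(credits).
  BI210: ids {2} → MIN(credits)=1, ROUND(AVG(credits), 2)=1, SUM(credits)=1
  HI100: ids {3, 6, 10, 12, 14} → MIN(credits)=2, ROUND(AVG(credits), 2)=3, SUM(credits)=15
  MA110: ids {1, 4, 9} → MIN(credits)=1, ROUND(AVG(credits), 2)=3.33, SUM(credits)=10
  PH150: ids {5, 7, 8, 11, 13} → MIN(credits)=1, ROUND(AVG(credits), 2)=1.6, SUM(credits)=8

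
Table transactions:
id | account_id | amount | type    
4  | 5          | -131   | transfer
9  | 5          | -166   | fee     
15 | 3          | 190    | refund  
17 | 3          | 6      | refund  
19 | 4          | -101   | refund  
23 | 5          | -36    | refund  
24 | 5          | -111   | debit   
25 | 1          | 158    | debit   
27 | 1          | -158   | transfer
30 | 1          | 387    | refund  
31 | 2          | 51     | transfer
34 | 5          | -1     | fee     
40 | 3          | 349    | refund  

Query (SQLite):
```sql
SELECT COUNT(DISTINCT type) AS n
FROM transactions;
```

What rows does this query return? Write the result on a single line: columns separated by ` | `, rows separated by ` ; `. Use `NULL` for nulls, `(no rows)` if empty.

Count distinct non-NULL type values.

4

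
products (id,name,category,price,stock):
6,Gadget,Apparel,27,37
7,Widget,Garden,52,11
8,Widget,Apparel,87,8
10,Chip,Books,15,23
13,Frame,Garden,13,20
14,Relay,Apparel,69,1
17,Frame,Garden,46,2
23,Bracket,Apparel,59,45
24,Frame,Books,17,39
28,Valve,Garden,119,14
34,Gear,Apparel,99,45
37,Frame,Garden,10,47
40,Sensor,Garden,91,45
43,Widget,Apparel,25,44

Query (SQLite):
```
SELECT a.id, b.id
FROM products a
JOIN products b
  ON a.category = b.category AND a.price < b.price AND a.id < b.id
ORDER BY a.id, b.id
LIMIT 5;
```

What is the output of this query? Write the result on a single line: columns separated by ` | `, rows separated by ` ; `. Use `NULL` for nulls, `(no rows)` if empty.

6 | 8 ; 6 | 14 ; 6 | 23 ; 6 | 34 ; 7 | 28

Pairs (a,b) with same category, a.price < b.price, a.id < b.id.
category groups: Apparel:{6,8,14,23,34,43} Books:{10,24} Garden:{7,13,17,28,37,40}
Ordered by (a.id, b.id); first 5.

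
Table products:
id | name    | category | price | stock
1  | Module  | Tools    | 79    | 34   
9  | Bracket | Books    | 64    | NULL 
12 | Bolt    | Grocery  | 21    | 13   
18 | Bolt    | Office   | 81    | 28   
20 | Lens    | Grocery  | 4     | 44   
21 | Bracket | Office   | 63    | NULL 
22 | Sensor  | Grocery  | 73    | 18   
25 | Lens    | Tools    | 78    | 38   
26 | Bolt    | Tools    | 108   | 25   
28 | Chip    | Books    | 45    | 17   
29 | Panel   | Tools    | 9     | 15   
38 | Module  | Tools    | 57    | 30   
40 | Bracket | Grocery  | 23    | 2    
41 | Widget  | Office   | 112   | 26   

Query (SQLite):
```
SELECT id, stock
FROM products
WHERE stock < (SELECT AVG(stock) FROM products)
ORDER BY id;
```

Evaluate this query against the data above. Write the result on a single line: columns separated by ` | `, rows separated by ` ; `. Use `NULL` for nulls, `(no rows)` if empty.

Scalar subquery: AVG(stock) over all products rows = 24.166667 (≈; comparison uses full precision).
Keep rows where stock < that value.

12 | 13 ; 22 | 18 ; 28 | 17 ; 29 | 15 ; 40 | 2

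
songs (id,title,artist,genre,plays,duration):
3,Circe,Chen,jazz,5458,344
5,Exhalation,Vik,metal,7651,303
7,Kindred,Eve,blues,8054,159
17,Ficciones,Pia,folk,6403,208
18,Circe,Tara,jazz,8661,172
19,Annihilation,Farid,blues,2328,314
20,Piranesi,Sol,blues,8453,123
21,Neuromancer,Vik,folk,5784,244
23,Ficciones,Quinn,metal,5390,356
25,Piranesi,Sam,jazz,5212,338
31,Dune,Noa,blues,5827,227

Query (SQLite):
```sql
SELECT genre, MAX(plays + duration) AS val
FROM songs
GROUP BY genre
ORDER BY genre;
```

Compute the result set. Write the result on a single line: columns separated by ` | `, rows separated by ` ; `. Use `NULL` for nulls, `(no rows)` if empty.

blues | 8576 ; folk | 6611 ; jazz | 8833 ; metal | 7954

For each row compute plays + duration.
Group by genre; take MAX of the expression per group.
  blues: ids {7, 19, 20, 31} → MAX(plays + duration)=8576
  folk: ids {17, 21} → MAX(plays + duration)=6611
  jazz: ids {3, 18, 25} → MAX(plays + duration)=8833
  metal: ids {5, 23} → MAX(plays + duration)=7954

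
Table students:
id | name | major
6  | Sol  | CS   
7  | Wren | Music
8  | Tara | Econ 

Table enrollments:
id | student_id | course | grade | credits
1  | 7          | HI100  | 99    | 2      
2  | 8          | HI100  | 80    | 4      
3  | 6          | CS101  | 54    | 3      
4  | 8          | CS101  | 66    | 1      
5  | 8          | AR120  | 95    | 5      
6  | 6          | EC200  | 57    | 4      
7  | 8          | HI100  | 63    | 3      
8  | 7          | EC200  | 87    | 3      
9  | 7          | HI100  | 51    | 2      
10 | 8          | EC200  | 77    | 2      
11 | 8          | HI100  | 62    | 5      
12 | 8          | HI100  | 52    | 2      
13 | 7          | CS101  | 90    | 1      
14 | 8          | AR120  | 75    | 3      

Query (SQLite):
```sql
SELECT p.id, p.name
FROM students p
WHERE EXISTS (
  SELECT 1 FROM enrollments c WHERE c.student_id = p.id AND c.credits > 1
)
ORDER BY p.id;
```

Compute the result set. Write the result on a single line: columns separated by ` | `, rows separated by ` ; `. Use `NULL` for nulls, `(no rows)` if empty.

For each students row, check whether any enrollments with matching student_id has credits > 1.
Keep rows where that is true.

6 | Sol ; 7 | Wren ; 8 | Tara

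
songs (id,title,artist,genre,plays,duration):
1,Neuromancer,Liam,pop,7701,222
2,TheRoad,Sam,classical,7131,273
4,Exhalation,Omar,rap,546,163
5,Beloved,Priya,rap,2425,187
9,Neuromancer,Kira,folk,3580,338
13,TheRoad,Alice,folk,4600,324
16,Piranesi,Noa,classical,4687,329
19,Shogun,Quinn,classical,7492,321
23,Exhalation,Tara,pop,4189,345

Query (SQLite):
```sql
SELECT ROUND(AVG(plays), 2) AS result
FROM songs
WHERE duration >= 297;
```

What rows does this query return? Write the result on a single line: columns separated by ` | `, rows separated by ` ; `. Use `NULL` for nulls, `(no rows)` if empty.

4909.6

Rows where duration >= 297 → plays values: [3580, 4600, 4687, 7492, 4189].
AVG = 24548 / 5 (rounded to 2 dp).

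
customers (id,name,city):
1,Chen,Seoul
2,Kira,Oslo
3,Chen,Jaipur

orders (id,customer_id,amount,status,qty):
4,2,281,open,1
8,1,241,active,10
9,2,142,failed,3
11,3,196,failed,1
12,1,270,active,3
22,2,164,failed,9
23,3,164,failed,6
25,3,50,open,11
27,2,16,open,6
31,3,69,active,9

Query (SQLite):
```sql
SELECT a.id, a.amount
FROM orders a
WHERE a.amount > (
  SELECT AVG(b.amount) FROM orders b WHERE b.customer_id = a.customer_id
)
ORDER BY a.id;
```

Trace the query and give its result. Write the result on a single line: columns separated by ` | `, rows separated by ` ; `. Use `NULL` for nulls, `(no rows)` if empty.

4 | 281 ; 11 | 196 ; 12 | 270 ; 22 | 164 ; 23 | 164

For each orders row a, compute AVG(amount) over rows sharing a.customer_id.
Keep row a if a.amount > that per-group AVG.
  customer_id=1: AVG(amount) = 255.5
  customer_id=2: AVG(amount) = 150.75
  customer_id=3: AVG(amount) = 119.75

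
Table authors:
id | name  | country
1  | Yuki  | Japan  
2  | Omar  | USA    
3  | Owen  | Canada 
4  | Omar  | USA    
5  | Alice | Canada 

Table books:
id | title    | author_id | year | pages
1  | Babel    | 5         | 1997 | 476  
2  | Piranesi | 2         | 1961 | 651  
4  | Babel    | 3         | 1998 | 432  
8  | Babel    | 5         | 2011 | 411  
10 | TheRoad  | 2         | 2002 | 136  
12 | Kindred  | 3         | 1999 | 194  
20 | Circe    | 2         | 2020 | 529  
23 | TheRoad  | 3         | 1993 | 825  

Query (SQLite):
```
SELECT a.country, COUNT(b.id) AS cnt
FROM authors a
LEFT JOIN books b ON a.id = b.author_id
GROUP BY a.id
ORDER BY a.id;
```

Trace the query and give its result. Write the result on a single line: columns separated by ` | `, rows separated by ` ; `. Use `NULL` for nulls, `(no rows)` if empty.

LEFT JOIN keeps every authors row; unmatched ones get NULL for books columns.
Group by authors.id and compute COUNT(b.id). COUNT(col) of an all-NULL group is 0.
  1: ids {—} → COUNT(b.id)=0
  2: ids {2, 10, 20} → COUNT(b.id)=3
  3: ids {4, 12, 23} → COUNT(b.id)=3
  4: ids {—} → COUNT(b.id)=0
  5: ids {1, 8} → COUNT(b.id)=2

Japan | 0 ; USA | 3 ; Canada | 3 ; USA | 0 ; Canada | 2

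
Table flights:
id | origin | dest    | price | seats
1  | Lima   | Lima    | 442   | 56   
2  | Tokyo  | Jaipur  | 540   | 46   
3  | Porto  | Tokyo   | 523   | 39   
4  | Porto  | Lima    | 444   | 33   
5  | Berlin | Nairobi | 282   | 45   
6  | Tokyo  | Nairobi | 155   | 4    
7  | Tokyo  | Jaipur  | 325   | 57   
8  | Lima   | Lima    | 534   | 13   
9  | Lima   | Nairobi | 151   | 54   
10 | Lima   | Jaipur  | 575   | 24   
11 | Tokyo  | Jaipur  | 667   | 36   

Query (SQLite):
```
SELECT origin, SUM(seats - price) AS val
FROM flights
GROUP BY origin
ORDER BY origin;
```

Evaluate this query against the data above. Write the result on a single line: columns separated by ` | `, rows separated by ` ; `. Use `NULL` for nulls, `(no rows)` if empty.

Berlin | -237 ; Lima | -1555 ; Porto | -895 ; Tokyo | -1544

For each row compute seats - price.
Group by origin; take SUM of the expression per group.
  Berlin: ids {5} → SUM(seats - price)=-237
  Lima: ids {1, 8, 9, 10} → SUM(seats - price)=-1555
  Porto: ids {3, 4} → SUM(seats - price)=-895
  Tokyo: ids {2, 6, 7, 11} → SUM(seats - price)=-1544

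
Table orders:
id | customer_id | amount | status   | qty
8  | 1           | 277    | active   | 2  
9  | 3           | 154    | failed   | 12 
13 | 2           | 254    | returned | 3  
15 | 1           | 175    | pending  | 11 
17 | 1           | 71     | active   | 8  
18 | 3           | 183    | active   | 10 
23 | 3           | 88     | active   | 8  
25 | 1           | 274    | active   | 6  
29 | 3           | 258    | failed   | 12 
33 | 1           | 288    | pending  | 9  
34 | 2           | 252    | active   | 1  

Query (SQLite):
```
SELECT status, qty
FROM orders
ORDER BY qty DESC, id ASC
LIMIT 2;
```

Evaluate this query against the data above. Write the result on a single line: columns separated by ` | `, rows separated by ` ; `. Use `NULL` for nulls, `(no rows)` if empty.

failed | 12 ; failed | 12

Sort by qty desc, tiebreak id asc: (12, id=9), (12, id=29), (11, id=15), (10, id=18), (9, id=33) …. Take first 2.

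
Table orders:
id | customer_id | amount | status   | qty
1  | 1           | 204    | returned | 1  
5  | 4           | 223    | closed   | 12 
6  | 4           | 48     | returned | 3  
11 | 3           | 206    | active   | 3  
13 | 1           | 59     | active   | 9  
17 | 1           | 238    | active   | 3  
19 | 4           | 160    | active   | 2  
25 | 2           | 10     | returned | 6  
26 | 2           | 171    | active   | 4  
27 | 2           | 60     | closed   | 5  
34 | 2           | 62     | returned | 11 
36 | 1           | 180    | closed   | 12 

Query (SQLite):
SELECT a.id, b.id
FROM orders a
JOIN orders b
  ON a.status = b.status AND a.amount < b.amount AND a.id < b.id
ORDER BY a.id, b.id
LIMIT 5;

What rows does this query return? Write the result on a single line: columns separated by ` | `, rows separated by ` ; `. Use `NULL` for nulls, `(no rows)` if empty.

Pairs (a,b) with same status, a.amount < b.amount, a.id < b.id.
status groups: active:{11,13,17,19,26} closed:{5,27,36} returned:{1,6,25,34}
Ordered by (a.id, b.id); first 5.

6 | 34 ; 11 | 17 ; 13 | 17 ; 13 | 19 ; 13 | 26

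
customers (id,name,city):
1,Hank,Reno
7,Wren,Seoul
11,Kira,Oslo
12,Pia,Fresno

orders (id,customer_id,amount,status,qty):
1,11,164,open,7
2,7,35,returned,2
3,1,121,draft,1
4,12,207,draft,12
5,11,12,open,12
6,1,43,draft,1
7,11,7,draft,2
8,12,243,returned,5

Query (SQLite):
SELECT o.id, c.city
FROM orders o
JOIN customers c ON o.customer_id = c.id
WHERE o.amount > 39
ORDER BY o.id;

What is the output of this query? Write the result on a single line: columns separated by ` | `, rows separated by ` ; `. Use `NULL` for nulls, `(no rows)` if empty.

1 | Oslo ; 3 | Reno ; 4 | Fresno ; 6 | Reno ; 8 | Fresno

Each orders row matches the customers row where customer_id = customers.id.
Then keep rows with o.amount > 39.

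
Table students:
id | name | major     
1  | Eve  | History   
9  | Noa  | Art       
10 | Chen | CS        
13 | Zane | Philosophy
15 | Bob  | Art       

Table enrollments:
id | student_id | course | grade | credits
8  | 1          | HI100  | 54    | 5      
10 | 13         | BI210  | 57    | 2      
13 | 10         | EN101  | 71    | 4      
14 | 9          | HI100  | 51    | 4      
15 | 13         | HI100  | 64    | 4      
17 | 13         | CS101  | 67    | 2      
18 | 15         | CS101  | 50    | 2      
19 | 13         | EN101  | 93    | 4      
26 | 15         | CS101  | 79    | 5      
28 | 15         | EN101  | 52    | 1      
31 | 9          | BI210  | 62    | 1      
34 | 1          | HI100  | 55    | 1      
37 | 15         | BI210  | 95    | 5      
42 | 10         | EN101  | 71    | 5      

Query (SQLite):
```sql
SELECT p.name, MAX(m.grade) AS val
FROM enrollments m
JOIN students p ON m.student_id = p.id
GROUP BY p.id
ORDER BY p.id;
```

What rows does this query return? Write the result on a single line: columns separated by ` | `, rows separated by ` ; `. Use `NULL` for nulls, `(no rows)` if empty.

Join each enrollments row to its students via student_id.
Group joined rows by students.id; compute MAX(m.grade) per group.
  1: ids {8, 34} → MAX(m.grade)=55
  9: ids {14, 31} → MAX(m.grade)=62
  10: ids {13, 42} → MAX(m.grade)=71
  13: ids {10, 15, 17, 19} → MAX(m.grade)=93
  15: ids {18, 26, 28, 37} → MAX(m.grade)=95

Eve | 55 ; Noa | 62 ; Chen | 71 ; Zane | 93 ; Bob | 95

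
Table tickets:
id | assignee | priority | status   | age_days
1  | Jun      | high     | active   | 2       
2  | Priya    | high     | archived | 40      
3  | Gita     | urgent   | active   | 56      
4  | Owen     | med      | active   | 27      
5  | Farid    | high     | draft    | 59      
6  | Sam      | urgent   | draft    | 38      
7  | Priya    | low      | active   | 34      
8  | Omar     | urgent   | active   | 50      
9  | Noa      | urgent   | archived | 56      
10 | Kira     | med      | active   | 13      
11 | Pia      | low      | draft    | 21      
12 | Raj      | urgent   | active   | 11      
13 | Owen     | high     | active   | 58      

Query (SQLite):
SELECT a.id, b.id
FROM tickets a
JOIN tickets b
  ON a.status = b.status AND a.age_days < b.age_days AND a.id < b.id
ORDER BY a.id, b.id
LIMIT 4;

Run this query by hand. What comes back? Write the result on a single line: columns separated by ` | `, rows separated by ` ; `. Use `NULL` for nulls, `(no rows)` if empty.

1 | 3 ; 1 | 4 ; 1 | 7 ; 1 | 8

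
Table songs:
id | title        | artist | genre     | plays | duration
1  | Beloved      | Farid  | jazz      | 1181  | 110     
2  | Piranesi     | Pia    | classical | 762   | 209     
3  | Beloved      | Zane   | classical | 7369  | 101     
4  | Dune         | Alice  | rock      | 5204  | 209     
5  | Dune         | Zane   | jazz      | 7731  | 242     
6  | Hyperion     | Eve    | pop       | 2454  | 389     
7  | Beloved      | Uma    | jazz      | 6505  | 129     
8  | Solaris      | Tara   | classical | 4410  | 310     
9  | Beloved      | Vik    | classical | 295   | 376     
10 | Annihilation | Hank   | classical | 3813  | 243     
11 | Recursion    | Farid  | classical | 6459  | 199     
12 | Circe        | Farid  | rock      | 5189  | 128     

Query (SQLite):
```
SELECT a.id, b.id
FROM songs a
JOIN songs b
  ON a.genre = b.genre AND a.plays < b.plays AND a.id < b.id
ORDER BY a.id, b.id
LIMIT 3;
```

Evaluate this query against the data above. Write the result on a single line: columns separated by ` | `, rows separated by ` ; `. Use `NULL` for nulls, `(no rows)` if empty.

Pairs (a,b) with same genre, a.plays < b.plays, a.id < b.id.
genre groups: classical:{2,3,8,9,10,11} jazz:{1,5,7} pop:{6} rock:{4,12}
Ordered by (a.id, b.id); first 3.

1 | 5 ; 1 | 7 ; 2 | 3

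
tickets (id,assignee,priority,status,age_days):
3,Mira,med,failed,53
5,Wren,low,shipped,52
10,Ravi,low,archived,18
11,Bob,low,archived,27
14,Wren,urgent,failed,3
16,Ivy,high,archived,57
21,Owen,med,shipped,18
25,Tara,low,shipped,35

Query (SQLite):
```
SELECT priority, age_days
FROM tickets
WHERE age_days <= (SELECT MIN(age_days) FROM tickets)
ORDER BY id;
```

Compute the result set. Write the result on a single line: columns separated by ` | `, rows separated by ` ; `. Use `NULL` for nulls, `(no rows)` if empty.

Scalar subquery: MIN(age_days) over all tickets rows = 3.
Keep rows where age_days <= that value.

urgent | 3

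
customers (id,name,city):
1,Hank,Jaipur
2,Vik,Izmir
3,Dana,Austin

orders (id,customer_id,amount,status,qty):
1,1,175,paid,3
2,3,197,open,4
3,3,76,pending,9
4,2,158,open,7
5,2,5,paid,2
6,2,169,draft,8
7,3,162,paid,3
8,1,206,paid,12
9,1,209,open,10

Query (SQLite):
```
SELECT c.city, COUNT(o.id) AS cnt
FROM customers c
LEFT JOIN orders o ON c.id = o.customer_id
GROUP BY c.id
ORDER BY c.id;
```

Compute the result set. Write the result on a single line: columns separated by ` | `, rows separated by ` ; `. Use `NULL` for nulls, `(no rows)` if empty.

Jaipur | 3 ; Izmir | 3 ; Austin | 3

LEFT JOIN keeps every customers row; unmatched ones get NULL for orders columns.
Group by customers.id and compute COUNT(o.id). COUNT(col) of an all-NULL group is 0.
  1: ids {1, 8, 9} → COUNT(o.id)=3
  2: ids {4, 5, 6} → COUNT(o.id)=3
  3: ids {2, 3, 7} → COUNT(o.id)=3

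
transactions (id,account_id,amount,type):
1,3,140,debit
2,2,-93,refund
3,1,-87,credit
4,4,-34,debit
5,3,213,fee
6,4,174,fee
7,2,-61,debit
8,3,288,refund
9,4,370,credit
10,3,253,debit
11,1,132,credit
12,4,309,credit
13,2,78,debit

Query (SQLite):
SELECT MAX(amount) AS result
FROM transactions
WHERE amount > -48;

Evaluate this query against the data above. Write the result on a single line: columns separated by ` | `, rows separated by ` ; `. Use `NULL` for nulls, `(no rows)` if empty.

370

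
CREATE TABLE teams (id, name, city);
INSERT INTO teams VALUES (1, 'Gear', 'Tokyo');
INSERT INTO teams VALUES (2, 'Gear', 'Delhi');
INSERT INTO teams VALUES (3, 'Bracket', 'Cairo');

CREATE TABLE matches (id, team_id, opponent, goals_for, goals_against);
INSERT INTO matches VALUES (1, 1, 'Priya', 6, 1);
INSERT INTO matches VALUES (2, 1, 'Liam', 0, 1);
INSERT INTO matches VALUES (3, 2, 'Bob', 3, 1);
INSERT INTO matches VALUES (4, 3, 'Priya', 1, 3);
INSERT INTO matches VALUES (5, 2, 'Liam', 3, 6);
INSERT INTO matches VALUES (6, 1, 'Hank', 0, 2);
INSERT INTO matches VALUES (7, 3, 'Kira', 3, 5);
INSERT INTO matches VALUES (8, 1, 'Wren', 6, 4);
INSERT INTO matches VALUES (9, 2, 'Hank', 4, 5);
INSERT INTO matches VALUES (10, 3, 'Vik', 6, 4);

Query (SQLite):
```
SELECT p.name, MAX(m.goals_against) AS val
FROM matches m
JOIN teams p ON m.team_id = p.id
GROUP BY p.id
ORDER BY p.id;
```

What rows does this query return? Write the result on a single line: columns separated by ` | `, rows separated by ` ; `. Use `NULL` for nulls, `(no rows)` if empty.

Join each matches row to its teams via team_id.
Group joined rows by teams.id; compute MAX(m.goals_against) per group.
  1: ids {1, 2, 6, 8} → MAX(m.goals_against)=4
  2: ids {3, 5, 9} → MAX(m.goals_against)=6
  3: ids {4, 7, 10} → MAX(m.goals_against)=5

Gear | 4 ; Gear | 6 ; Bracket | 5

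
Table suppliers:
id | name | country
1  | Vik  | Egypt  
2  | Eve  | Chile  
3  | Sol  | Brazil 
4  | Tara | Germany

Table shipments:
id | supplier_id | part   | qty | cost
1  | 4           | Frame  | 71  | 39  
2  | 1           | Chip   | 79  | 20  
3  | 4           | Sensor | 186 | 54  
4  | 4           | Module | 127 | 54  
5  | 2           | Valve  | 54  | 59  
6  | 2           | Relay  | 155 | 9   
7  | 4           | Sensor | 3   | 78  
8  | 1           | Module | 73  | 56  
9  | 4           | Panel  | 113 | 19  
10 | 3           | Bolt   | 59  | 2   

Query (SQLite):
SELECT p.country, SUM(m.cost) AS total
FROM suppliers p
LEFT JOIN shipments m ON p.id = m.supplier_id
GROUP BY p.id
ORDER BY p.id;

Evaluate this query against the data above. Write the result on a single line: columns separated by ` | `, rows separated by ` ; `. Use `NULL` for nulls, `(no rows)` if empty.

Egypt | 76 ; Chile | 68 ; Brazil | 2 ; Germany | 244

LEFT JOIN keeps every suppliers row; unmatched ones get NULL for shipments columns.
Group by suppliers.id and compute SUM(m.cost). SUM over an all-NULL group is NULL.
  1: ids {2, 8} → SUM(m.cost)=76
  2: ids {5, 6} → SUM(m.cost)=68
  3: ids {10} → SUM(m.cost)=2
  4: ids {1, 3, 4, 7, 9} → SUM(m.cost)=244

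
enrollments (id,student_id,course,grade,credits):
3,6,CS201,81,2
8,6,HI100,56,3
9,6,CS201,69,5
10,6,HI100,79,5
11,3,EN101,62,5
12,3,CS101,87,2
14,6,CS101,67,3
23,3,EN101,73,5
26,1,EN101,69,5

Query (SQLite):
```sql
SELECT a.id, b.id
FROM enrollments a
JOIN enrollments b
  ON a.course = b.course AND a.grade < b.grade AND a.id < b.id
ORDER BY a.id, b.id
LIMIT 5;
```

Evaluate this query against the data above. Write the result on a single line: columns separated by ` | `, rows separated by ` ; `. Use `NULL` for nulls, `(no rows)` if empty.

Pairs (a,b) with same course, a.grade < b.grade, a.id < b.id.
course groups: CS101:{12,14} CS201:{3,9} EN101:{11,23,26} HI100:{8,10}
Ordered by (a.id, b.id); first 5.

8 | 10 ; 11 | 23 ; 11 | 26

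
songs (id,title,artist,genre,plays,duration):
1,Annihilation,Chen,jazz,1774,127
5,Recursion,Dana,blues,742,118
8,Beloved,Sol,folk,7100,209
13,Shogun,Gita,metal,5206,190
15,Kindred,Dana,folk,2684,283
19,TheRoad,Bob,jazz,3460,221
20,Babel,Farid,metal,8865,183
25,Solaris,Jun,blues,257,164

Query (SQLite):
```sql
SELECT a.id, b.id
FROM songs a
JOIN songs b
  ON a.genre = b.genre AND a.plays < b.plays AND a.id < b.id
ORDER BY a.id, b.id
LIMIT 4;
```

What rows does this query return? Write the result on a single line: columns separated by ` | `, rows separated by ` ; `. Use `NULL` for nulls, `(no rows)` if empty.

1 | 19 ; 13 | 20

Pairs (a,b) with same genre, a.plays < b.plays, a.id < b.id.
genre groups: blues:{5,25} folk:{8,15} jazz:{1,19} metal:{13,20}
Ordered by (a.id, b.id); first 4.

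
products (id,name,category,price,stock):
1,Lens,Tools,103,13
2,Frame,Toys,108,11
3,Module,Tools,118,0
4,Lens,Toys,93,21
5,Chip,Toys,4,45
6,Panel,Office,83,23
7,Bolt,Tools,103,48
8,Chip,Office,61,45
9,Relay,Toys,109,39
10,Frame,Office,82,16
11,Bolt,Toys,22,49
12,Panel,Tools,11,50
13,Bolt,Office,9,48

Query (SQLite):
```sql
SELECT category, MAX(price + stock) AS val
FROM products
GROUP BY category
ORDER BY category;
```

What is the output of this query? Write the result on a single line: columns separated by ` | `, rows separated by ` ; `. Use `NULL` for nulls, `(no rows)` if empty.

For each row compute price + stock.
Group by category; take MAX of the expression per group.
  Office: ids {6, 8, 10, 13} → MAX(price + stock)=106
  Tools: ids {1, 3, 7, 12} → MAX(price + stock)=151
  Toys: ids {2, 4, 5, 9, 11} → MAX(price + stock)=148

Office | 106 ; Tools | 151 ; Toys | 148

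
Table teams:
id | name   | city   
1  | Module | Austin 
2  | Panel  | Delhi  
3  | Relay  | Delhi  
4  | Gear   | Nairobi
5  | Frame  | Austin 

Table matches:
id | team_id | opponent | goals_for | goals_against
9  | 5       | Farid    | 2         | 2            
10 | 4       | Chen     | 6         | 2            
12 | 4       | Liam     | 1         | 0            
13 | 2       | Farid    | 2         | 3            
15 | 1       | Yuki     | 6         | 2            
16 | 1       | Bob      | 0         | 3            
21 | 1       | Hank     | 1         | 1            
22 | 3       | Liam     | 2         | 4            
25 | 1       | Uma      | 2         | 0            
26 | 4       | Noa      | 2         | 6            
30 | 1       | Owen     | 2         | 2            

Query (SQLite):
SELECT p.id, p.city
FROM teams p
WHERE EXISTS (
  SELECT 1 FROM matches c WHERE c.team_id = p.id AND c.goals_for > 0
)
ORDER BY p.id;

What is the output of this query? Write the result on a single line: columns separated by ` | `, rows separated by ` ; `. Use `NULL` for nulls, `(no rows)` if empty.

1 | Austin ; 2 | Delhi ; 3 | Delhi ; 4 | Nairobi ; 5 | Austin

For each teams row, check whether any matches with matching team_id has goals_for > 0.
Keep rows where that is true.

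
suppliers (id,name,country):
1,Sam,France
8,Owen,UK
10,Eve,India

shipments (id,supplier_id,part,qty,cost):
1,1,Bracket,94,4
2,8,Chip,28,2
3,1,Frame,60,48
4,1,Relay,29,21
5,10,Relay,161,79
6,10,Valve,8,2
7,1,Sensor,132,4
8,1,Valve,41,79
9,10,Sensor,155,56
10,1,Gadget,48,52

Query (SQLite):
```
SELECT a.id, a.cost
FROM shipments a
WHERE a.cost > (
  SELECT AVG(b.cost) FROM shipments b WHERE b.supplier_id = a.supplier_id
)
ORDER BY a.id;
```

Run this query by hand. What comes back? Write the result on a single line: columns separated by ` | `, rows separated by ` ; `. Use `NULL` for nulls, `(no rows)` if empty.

For each shipments row a, compute AVG(cost) over rows sharing a.supplier_id.
Keep row a if a.cost > that per-group AVG.
  supplier_id=1: AVG(cost) = 34.666667
  supplier_id=8: AVG(cost) = 2.0
  supplier_id=10: AVG(cost) = 45.666667

3 | 48 ; 5 | 79 ; 8 | 79 ; 9 | 56 ; 10 | 52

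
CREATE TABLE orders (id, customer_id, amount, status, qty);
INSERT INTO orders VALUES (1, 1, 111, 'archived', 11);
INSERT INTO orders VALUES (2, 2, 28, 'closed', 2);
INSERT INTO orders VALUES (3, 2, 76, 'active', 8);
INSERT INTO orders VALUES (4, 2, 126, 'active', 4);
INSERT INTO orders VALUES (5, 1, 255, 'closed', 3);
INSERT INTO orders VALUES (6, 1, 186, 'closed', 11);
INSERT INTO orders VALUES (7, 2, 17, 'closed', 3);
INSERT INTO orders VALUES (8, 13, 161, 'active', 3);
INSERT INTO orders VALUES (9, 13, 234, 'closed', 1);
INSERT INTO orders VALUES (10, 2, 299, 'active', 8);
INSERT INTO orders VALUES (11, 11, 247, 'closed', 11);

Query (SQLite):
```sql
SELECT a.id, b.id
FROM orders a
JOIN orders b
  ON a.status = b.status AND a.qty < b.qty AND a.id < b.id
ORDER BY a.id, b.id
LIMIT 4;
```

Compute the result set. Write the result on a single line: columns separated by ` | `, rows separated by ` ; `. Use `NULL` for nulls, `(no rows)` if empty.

Pairs (a,b) with same status, a.qty < b.qty, a.id < b.id.
status groups: active:{3,4,8,10} archived:{1} closed:{2,5,6,7,9,11}
Ordered by (a.id, b.id); first 4.

2 | 5 ; 2 | 6 ; 2 | 7 ; 2 | 11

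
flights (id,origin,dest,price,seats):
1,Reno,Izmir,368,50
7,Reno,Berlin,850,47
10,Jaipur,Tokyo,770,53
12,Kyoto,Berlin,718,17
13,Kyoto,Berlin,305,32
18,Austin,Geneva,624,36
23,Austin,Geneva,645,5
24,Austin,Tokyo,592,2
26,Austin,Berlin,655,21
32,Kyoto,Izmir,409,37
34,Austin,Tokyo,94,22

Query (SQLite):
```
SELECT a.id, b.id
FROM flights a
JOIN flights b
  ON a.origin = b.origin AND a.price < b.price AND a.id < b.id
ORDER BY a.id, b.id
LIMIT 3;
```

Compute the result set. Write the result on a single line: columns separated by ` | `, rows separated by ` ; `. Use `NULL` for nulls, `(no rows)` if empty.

Pairs (a,b) with same origin, a.price < b.price, a.id < b.id.
origin groups: Austin:{18,23,24,26,34} Jaipur:{10} Kyoto:{12,13,32} Reno:{1,7}
Ordered by (a.id, b.id); first 3.

1 | 7 ; 13 | 32 ; 18 | 23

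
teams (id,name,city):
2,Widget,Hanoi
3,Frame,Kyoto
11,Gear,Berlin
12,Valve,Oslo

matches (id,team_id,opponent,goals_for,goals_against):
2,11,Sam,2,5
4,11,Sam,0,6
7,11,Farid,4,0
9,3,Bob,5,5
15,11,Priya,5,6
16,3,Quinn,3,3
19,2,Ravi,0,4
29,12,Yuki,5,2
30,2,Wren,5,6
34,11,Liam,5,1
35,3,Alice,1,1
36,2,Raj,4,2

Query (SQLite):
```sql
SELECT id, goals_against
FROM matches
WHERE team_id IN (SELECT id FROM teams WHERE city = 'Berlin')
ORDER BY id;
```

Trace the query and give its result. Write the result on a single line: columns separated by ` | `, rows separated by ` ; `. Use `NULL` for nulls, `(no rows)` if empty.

Inner query: teams.id where city = 'Berlin'.
Outer: keep matches rows whose team_id is in that set.
Inner query → {11}

2 | 5 ; 4 | 6 ; 7 | 0 ; 15 | 6 ; 34 | 1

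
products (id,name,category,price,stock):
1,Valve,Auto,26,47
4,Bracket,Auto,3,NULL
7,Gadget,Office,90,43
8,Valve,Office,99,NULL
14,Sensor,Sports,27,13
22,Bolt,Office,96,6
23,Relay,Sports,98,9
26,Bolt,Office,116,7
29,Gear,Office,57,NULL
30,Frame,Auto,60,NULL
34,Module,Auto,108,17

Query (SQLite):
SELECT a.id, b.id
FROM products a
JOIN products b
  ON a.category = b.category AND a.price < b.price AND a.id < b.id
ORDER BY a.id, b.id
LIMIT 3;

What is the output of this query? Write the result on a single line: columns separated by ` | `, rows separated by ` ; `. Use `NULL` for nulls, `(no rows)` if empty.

1 | 30 ; 1 | 34 ; 4 | 30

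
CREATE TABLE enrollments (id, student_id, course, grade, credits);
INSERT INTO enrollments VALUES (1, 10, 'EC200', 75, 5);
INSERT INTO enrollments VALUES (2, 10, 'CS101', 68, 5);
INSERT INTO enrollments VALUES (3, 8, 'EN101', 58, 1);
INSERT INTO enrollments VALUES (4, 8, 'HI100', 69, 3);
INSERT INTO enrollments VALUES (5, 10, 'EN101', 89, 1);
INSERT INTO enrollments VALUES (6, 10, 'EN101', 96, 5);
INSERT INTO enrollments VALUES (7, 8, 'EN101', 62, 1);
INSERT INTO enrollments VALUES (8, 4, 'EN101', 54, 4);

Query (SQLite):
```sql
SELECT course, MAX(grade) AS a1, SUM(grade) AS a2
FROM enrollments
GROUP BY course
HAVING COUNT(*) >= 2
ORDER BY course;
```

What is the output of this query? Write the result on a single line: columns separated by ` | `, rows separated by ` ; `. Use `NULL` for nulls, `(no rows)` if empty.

EN101 | 96 | 359

Group enrollments by course.
Per group compute: MAX(grade), SUM(grade).
HAVING: drop groups with fewer than 2 rows.
  CS101: ids {2} → MAX(grade)=68, SUM(grade)=68
  EC200: ids {1} → MAX(grade)=75, SUM(grade)=75
  EN101: ids {3, 5, 6, 7, 8} → MAX(grade)=96, SUM(grade)=359
  HI100: ids {4} → MAX(grade)=69, SUM(grade)=69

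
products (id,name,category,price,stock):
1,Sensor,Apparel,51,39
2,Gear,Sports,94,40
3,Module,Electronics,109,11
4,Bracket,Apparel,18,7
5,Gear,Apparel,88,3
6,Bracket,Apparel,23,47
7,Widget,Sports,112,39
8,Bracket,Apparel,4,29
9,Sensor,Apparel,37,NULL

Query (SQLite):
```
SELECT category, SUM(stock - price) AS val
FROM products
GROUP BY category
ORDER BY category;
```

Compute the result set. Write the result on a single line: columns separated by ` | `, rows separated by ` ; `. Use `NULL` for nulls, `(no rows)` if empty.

For each row compute stock - price.
Group by category; take SUM of the expression per group.
  Apparel: ids {1, 4, 5, 6, 8, 9} → SUM(stock - price)=-59
  Electronics: ids {3} → SUM(stock - price)=-98
  Sports: ids {2, 7} → SUM(stock - price)=-127

Apparel | -59 ; Electronics | -98 ; Sports | -127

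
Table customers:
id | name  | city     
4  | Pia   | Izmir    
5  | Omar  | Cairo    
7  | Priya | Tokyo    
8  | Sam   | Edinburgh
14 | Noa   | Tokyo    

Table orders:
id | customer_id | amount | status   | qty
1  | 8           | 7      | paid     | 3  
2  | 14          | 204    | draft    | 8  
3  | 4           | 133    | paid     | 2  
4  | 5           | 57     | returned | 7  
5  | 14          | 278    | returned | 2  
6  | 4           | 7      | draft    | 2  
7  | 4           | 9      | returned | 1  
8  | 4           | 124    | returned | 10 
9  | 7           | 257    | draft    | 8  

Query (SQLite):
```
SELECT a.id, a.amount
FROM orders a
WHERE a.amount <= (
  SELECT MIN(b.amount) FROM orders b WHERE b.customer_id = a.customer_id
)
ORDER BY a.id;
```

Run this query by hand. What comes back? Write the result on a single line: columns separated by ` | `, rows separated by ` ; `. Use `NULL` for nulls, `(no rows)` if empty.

1 | 7 ; 2 | 204 ; 4 | 57 ; 6 | 7 ; 9 | 257

For each orders row a, compute MIN(amount) over rows sharing a.customer_id.
Keep row a if a.amount <= that per-group MIN.
  customer_id=4: MIN(amount) = 7
  customer_id=5: MIN(amount) = 57
  customer_id=7: MIN(amount) = 257
  customer_id=8: MIN(amount) = 7
  customer_id=14: MIN(amount) = 204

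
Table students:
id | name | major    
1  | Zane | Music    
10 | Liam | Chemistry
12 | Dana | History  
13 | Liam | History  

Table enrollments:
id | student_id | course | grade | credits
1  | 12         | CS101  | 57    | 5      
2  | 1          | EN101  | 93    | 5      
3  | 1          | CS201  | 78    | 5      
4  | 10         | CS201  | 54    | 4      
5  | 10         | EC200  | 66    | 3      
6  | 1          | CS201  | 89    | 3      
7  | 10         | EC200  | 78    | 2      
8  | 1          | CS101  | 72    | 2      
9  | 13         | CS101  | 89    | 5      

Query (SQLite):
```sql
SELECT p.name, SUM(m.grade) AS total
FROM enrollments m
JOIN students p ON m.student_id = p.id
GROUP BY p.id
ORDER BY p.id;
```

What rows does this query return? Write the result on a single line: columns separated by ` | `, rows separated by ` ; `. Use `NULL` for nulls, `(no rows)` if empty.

Zane | 332 ; Liam | 198 ; Dana | 57 ; Liam | 89

Join each enrollments row to its students via student_id.
Group joined rows by students.id; compute SUM(m.grade) per group.
  1: ids {2, 3, 6, 8} → SUM(m.grade)=332
  10: ids {4, 5, 7} → SUM(m.grade)=198
  12: ids {1} → SUM(m.grade)=57
  13: ids {9} → SUM(m.grade)=89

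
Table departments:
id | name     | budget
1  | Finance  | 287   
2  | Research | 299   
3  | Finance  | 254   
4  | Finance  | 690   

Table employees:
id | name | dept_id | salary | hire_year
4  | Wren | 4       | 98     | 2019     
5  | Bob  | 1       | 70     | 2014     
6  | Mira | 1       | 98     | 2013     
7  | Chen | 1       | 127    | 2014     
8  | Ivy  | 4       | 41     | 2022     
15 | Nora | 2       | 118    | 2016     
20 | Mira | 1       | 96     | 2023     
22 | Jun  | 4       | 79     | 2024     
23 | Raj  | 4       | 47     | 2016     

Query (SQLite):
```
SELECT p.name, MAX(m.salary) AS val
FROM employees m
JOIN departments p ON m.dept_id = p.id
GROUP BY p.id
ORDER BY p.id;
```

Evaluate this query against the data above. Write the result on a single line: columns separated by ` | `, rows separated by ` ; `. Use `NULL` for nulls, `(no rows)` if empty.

Join each employees row to its departments via dept_id.
Group joined rows by departments.id; compute MAX(m.salary) per group.
  1: ids {5, 6, 7, 20} → MAX(m.salary)=127
  2: ids {15} → MAX(m.salary)=118
  4: ids {4, 8, 22, 23} → MAX(m.salary)=98

Finance | 127 ; Research | 118 ; Finance | 98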